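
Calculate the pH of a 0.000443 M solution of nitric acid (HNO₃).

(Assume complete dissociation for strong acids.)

[H⁺] = 0.000443 M for strong acid. pH = -log[H⁺] = -log(0.000443)

pH = 3.35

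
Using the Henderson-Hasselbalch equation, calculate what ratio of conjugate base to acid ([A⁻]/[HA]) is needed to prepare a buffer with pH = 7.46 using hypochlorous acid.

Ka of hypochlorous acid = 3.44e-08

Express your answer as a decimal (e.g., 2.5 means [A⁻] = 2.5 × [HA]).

pKa = -log(3.44e-08) = 7.4634. pH = pKa + log([A⁻]/[HA]), so log([A⁻]/[HA]) = pH − pKa = 7.46 − 7.4634 = -0.0034. [A⁻]/[HA] = 10^(-0.0034) = 0.992

[A⁻]/[HA] = 0.992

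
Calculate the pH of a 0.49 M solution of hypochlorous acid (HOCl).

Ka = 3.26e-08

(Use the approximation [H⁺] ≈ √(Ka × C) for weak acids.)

[H⁺] = √(Ka × C) = √(3.26e-08 × 0.49) = 1.2639e-04. pH = -log(1.2639e-04)

pH = 3.90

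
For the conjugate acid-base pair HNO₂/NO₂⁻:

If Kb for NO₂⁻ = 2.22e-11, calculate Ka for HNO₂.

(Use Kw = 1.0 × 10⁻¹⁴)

For a conjugate pair Ka × Kb = Kw, so Ka = Kw/Kb = 1.0 × 10⁻¹⁴ / 2.22e-11 = 4.50e-04.

K_a = 4.50e-04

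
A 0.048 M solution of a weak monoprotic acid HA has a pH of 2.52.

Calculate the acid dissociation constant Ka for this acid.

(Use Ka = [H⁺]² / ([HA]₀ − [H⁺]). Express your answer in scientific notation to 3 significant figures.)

[H⁺] = 10^(−pH) = 10^(−2.52) = 3.020e-03 M. For HA ⇌ H⁺ + A⁻, Ka = [H⁺][A⁻]/[HA] = [H⁺]² / ([HA]₀ − [H⁺]) = (3.020e-03)² / (0.048 − 3.020e-03) = 2.03e-04.

K_a = 2.03e-04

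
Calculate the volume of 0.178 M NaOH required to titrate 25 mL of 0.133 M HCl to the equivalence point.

At equivalence: moles acid = moles base. moles HCl = 0.133 × 25/1000 = 0.003325 mol. V_base = moles / 0.178 × 1000 = 18.7 mL.

V_{base} = 18.7 mL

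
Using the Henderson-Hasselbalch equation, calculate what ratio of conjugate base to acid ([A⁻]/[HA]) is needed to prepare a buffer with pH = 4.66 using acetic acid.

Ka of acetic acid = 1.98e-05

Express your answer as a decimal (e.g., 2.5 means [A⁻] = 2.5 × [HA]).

pKa = -log(1.98e-05) = 4.7033. pH = pKa + log([A⁻]/[HA]), so log([A⁻]/[HA]) = pH − pKa = 4.66 − 4.7033 = -0.0433. [A⁻]/[HA] = 10^(-0.0433) = 0.905

[A⁻]/[HA] = 0.905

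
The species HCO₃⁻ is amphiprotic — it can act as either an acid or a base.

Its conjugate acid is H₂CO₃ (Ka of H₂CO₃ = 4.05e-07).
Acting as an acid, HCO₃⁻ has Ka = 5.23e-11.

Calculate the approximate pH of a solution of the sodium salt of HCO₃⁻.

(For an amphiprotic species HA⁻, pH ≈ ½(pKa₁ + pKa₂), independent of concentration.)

pKa₁ = -log(4.05e-07) = 6.39; pKa₂ = -log(5.23e-11) = 10.28. For an amphiprotic species, pH ≈ ½(pKa₁ + pKa₂) = ½(6.39 + 10.28) = 8.34.

pH = 8.34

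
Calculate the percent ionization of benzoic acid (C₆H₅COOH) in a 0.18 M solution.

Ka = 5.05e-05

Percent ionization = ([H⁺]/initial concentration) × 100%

Using Ka equilibrium: x² + Ka×x - Ka×C = 0. Solving: [H⁺] = 2.9898e-03. Percent = (2.9898e-03/0.18) × 100

Percent ionization = 1.66%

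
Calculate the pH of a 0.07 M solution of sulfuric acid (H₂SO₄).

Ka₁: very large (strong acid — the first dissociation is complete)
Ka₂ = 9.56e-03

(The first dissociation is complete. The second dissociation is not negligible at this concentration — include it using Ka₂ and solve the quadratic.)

First dissociation is complete: [H⁺]₀ = [HSO₄⁻]₀ = C = 0.07 M. Second dissociation HSO₄⁻ ⇌ H⁺ + SO₄²⁻: let x = [SO₄²⁻]. Ka₂ = (C + x)·x / (C − x) = 9.56e-03 → x² + (C + Ka₂)·x − Ka₂·C = 0 → x² + 0.07956·x − 6.692e-04 = 0. x = (−0.07956 + √(0.07956² + 4 × 6.692e-04)) / 2 = 7.6715e-03 M. [H⁺] = C + x = 0.07 + 7.6715e-03 = 7.7672e-02 M. pH = -log(7.7672e-02) = 1.11.

pH = 1.11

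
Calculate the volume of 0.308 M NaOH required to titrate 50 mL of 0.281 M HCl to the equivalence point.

At equivalence: moles acid = moles base. moles HCl = 0.281 × 50/1000 = 0.01405 mol. V_base = moles / 0.308 × 1000 = 45.6 mL.

V_{base} = 45.6 mL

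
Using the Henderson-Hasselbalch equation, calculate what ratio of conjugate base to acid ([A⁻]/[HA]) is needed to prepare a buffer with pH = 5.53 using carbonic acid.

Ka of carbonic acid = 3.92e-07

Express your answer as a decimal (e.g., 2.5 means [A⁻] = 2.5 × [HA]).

pKa = -log(3.92e-07) = 6.4067. pH = pKa + log([A⁻]/[HA]), so log([A⁻]/[HA]) = pH − pKa = 5.53 − 6.4067 = -0.8767. [A⁻]/[HA] = 10^(-0.8767) = 0.133

[A⁻]/[HA] = 0.133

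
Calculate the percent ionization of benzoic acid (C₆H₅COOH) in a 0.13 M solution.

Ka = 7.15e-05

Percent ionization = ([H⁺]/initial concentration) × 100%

Using Ka equilibrium: x² + Ka×x - Ka×C = 0. Solving: [H⁺] = 3.0132e-03. Percent = (3.0132e-03/0.13) × 100

Percent ionization = 2.32%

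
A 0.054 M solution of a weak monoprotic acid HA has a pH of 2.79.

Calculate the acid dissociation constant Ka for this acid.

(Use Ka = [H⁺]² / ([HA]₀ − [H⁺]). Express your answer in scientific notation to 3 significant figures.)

[H⁺] = 10^(−pH) = 10^(−2.79) = 1.622e-03 M. For HA ⇌ H⁺ + A⁻, Ka = [H⁺][A⁻]/[HA] = [H⁺]² / ([HA]₀ − [H⁺]) = (1.622e-03)² / (0.054 − 1.622e-03) = 5.02e-05.

K_a = 5.02e-05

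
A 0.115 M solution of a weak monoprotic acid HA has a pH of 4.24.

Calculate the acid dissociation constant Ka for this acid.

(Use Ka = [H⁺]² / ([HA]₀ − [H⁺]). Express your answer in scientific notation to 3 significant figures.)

[H⁺] = 10^(−pH) = 10^(−4.24) = 5.754e-05 M. For HA ⇌ H⁺ + A⁻, Ka = [H⁺][A⁻]/[HA] = [H⁺]² / ([HA]₀ − [H⁺]) = (5.754e-05)² / (0.115 − 5.754e-05) = 2.88e-08.

K_a = 2.88e-08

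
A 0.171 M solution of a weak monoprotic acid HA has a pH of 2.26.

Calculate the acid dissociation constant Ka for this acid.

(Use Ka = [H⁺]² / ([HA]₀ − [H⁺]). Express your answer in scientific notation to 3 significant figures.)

[H⁺] = 10^(−pH) = 10^(−2.26) = 5.495e-03 M. For HA ⇌ H⁺ + A⁻, Ka = [H⁺][A⁻]/[HA] = [H⁺]² / ([HA]₀ − [H⁺]) = (5.495e-03)² / (0.171 − 5.495e-03) = 1.82e-04.

K_a = 1.82e-04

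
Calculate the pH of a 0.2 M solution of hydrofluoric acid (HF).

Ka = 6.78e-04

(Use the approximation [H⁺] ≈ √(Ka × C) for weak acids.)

[H⁺] = √(Ka × C) = √(6.78e-04 × 0.2) = 1.1645e-02. pH = -log(1.1645e-02)

pH = 1.93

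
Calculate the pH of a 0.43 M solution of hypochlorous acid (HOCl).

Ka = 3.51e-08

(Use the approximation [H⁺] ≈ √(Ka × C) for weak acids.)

[H⁺] = √(Ka × C) = √(3.51e-08 × 0.43) = 1.2285e-04. pH = -log(1.2285e-04)

pH = 3.91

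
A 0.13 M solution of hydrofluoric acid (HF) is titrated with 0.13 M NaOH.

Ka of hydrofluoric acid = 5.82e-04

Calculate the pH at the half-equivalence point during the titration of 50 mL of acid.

At half-equivalence [HA] = [A⁻], so Henderson-Hasselbalch gives pH = pKa = -log(5.82e-04) = 3.24.

pH = pKa = 3.24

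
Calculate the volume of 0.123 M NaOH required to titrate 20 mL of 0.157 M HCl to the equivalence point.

At equivalence: moles acid = moles base. moles HCl = 0.157 × 20/1000 = 0.00314 mol. V_base = moles / 0.123 × 1000 = 25.5 mL.

V_{base} = 25.5 mL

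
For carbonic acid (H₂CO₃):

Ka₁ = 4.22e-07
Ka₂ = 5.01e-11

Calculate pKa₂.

pKa₂ = -log(Ka₂) = -log(5.01e-11) = 10.30.

pK_{a2} = 10.30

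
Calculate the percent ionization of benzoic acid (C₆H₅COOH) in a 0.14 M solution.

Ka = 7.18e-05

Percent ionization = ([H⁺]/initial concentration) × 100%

Using Ka equilibrium: x² + Ka×x - Ka×C = 0. Solving: [H⁺] = 3.1348e-03. Percent = (3.1348e-03/0.14) × 100

Percent ionization = 2.24%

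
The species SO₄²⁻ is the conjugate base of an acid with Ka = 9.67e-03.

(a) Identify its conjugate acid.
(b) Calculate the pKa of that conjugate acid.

(a) The conjugate acid is formed by adding one H⁺ to SO₄²⁻, giving HSO₄⁻. (b) pKa = -log(Ka) = -log(9.67e-03) = 2.01.

Conjugate acid: HSO₄⁻; pK_a = 2.01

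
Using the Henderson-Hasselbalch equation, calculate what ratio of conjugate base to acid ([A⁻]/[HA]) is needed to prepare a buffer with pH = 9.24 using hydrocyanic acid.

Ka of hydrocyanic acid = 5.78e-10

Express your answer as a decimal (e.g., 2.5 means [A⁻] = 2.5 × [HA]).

pKa = -log(5.78e-10) = 9.2381. pH = pKa + log([A⁻]/[HA]), so log([A⁻]/[HA]) = pH − pKa = 9.24 − 9.2381 = 0.0019. [A⁻]/[HA] = 10^(0.0019) = 1.00

[A⁻]/[HA] = 1.00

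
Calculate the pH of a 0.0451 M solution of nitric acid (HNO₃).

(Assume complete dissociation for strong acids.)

[H⁺] = 0.0451 M for strong acid. pH = -log[H⁺] = -log(0.0451)

pH = 1.35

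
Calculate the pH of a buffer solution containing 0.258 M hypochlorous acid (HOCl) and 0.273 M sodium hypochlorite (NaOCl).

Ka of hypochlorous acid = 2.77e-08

pKa = -log(2.77e-08) = 7.56. pH = pKa + log([A⁻]/[HA]) = 7.56 + log(0.273/0.258)

pH = 7.58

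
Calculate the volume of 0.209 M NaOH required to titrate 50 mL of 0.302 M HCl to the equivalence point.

At equivalence: moles acid = moles base. moles HCl = 0.302 × 50/1000 = 0.0151 mol. V_base = moles / 0.209 × 1000 = 72.2 mL.

V_{base} = 72.2 mL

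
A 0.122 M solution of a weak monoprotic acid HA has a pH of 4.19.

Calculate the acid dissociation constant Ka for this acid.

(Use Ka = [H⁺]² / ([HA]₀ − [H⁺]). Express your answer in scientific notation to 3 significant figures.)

[H⁺] = 10^(−pH) = 10^(−4.19) = 6.457e-05 M. For HA ⇌ H⁺ + A⁻, Ka = [H⁺][A⁻]/[HA] = [H⁺]² / ([HA]₀ − [H⁺]) = (6.457e-05)² / (0.122 − 6.457e-05) = 3.42e-08.

K_a = 3.42e-08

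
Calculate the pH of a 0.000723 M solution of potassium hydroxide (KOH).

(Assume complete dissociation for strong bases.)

[OH⁻] = 0.000723 M for strong base. pOH = -log[OH⁻] = 3.14, pH = 14 - pOH

pH = 10.86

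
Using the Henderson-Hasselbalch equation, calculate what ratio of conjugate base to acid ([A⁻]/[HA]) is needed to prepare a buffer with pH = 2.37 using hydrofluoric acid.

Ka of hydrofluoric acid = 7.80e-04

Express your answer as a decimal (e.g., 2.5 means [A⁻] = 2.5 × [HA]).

pKa = -log(7.80e-04) = 3.1079. pH = pKa + log([A⁻]/[HA]), so log([A⁻]/[HA]) = pH − pKa = 2.37 − 3.1079 = -0.7379. [A⁻]/[HA] = 10^(-0.7379) = 0.183

[A⁻]/[HA] = 0.183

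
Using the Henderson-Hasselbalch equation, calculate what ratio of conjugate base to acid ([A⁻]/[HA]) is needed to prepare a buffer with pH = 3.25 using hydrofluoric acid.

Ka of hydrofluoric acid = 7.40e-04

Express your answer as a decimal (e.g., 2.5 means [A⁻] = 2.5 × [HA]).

pKa = -log(7.40e-04) = 3.1308. pH = pKa + log([A⁻]/[HA]), so log([A⁻]/[HA]) = pH − pKa = 3.25 − 3.1308 = 0.1192. [A⁻]/[HA] = 10^(0.1192) = 1.32

[A⁻]/[HA] = 1.32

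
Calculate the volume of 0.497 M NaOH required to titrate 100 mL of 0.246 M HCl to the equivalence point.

At equivalence: moles acid = moles base. moles HCl = 0.246 × 100/1000 = 0.0246 mol. V_base = moles / 0.497 × 1000 = 49.5 mL.

V_{base} = 49.5 mL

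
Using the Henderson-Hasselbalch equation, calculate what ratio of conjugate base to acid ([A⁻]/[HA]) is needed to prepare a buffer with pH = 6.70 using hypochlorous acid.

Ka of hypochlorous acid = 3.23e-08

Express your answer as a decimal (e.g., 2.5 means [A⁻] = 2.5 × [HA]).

pKa = -log(3.23e-08) = 7.4908. pH = pKa + log([A⁻]/[HA]), so log([A⁻]/[HA]) = pH − pKa = 6.70 − 7.4908 = -0.7908. [A⁻]/[HA] = 10^(-0.7908) = 0.162

[A⁻]/[HA] = 0.162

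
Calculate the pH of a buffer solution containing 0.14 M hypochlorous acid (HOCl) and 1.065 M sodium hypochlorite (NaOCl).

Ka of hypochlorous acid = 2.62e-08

pKa = -log(2.62e-08) = 7.58. pH = pKa + log([A⁻]/[HA]) = 7.58 + log(1.065/0.14)

pH = 8.46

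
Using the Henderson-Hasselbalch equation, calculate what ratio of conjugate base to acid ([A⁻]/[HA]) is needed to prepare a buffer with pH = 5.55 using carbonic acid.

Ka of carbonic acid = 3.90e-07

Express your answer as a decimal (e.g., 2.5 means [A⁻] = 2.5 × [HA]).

pKa = -log(3.90e-07) = 6.4089. pH = pKa + log([A⁻]/[HA]), so log([A⁻]/[HA]) = pH − pKa = 5.55 − 6.4089 = -0.8589. [A⁻]/[HA] = 10^(-0.8589) = 0.138

[A⁻]/[HA] = 0.138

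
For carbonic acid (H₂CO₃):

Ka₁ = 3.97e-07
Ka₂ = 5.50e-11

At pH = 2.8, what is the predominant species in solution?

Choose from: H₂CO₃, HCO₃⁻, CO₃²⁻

pKa₁ = 6.40, pKa₂ = 10.26. For a polyprotic acid the predominant species crosses at each pKa: below pKa_n the protonated form dominates, above it the deprotonated form does. At pH = 2.8, the predominant species is H₂CO₃.

H₂CO₃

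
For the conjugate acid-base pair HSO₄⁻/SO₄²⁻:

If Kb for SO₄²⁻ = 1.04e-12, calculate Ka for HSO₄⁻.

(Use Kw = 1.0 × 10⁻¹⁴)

For a conjugate pair Ka × Kb = Kw, so Ka = Kw/Kb = 1.0 × 10⁻¹⁴ / 1.04e-12 = 9.62e-03.

K_a = 9.62e-03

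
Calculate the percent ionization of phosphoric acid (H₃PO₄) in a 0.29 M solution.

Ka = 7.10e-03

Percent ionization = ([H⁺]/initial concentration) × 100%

Using Ka equilibrium: x² + Ka×x - Ka×C = 0. Solving: [H⁺] = 4.1965e-02. Percent = (4.1965e-02/0.29) × 100

Percent ionization = 14.5%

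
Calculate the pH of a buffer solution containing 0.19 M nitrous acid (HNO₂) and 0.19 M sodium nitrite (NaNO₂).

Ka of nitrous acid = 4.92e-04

pKa = -log(4.92e-04) = 3.31. pH = pKa + log([A⁻]/[HA]) = 3.31 + log(0.19/0.19)

pH = 3.31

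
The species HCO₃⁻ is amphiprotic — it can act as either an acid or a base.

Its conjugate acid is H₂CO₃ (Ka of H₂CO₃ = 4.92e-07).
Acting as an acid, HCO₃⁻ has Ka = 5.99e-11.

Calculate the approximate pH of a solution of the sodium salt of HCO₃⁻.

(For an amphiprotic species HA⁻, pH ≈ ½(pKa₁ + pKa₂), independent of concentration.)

pKa₁ = -log(4.92e-07) = 6.31; pKa₂ = -log(5.99e-11) = 10.22. For an amphiprotic species, pH ≈ ½(pKa₁ + pKa₂) = ½(6.31 + 10.22) = 8.27.

pH = 8.27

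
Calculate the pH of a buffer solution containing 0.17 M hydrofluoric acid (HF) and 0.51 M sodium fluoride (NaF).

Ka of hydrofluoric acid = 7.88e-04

pKa = -log(7.88e-04) = 3.10. pH = pKa + log([A⁻]/[HA]) = 3.10 + log(0.51/0.17)

pH = 3.58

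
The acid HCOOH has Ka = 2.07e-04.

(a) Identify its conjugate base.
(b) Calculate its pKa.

(a) The conjugate base is formed by removing one H⁺ from HCOOH, giving HCOO⁻. (b) pKa = -log(Ka) = -log(2.07e-04) = 3.68.

Conjugate base: HCOO⁻; pK_a = 3.68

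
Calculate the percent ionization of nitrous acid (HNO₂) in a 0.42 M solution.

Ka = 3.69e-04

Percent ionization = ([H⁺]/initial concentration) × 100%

Using Ka equilibrium: x² + Ka×x - Ka×C = 0. Solving: [H⁺] = 1.2266e-02. Percent = (1.2266e-02/0.42) × 100

Percent ionization = 2.92%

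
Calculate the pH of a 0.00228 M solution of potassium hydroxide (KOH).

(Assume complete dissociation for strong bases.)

[OH⁻] = 0.00228 M for strong base. pOH = -log[OH⁻] = 2.64, pH = 14 - pOH

pH = 11.36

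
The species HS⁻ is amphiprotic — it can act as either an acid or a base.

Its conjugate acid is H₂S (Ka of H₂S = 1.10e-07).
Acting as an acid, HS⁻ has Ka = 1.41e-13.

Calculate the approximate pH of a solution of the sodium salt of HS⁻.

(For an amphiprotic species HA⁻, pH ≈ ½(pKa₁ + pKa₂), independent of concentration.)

pKa₁ = -log(1.10e-07) = 6.96; pKa₂ = -log(1.41e-13) = 12.85. For an amphiprotic species, pH ≈ ½(pKa₁ + pKa₂) = ½(6.96 + 12.85) = 9.90.

pH = 9.90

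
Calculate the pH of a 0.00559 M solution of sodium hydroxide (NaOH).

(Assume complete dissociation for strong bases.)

[OH⁻] = 0.00559 M for strong base. pOH = -log[OH⁻] = 2.25, pH = 14 - pOH

pH = 11.75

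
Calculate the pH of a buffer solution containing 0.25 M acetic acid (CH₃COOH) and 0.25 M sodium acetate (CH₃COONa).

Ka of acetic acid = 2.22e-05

pKa = -log(2.22e-05) = 4.65. pH = pKa + log([A⁻]/[HA]) = 4.65 + log(0.25/0.25)

pH = 4.65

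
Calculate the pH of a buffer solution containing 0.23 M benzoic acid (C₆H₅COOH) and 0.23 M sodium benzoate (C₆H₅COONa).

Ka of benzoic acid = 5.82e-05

pKa = -log(5.82e-05) = 4.24. pH = pKa + log([A⁻]/[HA]) = 4.24 + log(0.23/0.23)

pH = 4.24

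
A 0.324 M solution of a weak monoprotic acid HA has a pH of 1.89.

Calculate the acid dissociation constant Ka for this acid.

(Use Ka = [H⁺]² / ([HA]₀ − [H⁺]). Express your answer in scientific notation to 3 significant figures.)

[H⁺] = 10^(−pH) = 10^(−1.89) = 1.288e-02 M. For HA ⇌ H⁺ + A⁻, Ka = [H⁺][A⁻]/[HA] = [H⁺]² / ([HA]₀ − [H⁺]) = (1.288e-02)² / (0.324 − 1.288e-02) = 5.33e-04.

K_a = 5.33e-04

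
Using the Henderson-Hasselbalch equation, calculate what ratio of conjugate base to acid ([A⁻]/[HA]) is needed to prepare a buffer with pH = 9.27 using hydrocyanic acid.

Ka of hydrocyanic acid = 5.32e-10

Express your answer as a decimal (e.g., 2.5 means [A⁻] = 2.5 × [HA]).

pKa = -log(5.32e-10) = 9.2741. pH = pKa + log([A⁻]/[HA]), so log([A⁻]/[HA]) = pH − pKa = 9.27 − 9.2741 = -0.0041. [A⁻]/[HA] = 10^(-0.0041) = 0.991

[A⁻]/[HA] = 0.991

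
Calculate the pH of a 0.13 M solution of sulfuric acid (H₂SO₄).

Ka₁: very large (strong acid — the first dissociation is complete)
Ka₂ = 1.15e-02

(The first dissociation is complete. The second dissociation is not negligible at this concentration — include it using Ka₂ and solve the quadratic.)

First dissociation is complete: [H⁺]₀ = [HSO₄⁻]₀ = C = 0.13 M. Second dissociation HSO₄⁻ ⇌ H⁺ + SO₄²⁻: let x = [SO₄²⁻]. Ka₂ = (C + x)·x / (C − x) = 1.15e-02 → x² + (C + Ka₂)·x − Ka₂·C = 0 → x² + 0.14150·x − 1.495e-03 = 0. x = (−0.14150 + √(0.14150² + 4 × 1.495e-03)) / 2 = 9.8761e-03 M. [H⁺] = C + x = 0.13 + 9.8761e-03 = 1.3988e-01 M. pH = -log(1.3988e-01) = 0.85.

pH = 0.85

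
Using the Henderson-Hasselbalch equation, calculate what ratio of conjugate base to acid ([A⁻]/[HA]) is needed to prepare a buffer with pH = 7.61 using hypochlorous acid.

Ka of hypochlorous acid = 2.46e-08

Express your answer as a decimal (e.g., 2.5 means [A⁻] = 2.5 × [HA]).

pKa = -log(2.46e-08) = 7.6091. pH = pKa + log([A⁻]/[HA]), so log([A⁻]/[HA]) = pH − pKa = 7.61 − 7.6091 = 0.0009. [A⁻]/[HA] = 10^(0.0009) = 1.00

[A⁻]/[HA] = 1.00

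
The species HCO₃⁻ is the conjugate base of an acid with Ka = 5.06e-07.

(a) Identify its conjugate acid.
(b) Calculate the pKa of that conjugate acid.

(a) The conjugate acid is formed by adding one H⁺ to HCO₃⁻, giving H₂CO₃. (b) pKa = -log(Ka) = -log(5.06e-07) = 6.30.

Conjugate acid: H₂CO₃; pK_a = 6.30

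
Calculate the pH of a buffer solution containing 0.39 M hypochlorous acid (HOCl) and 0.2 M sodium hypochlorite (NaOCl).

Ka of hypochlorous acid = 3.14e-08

pKa = -log(3.14e-08) = 7.50. pH = pKa + log([A⁻]/[HA]) = 7.50 + log(0.2/0.39)

pH = 7.21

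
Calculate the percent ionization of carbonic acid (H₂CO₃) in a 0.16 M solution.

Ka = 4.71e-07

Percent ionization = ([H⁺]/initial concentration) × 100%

Using Ka equilibrium: x² + Ka×x - Ka×C = 0. Solving: [H⁺] = 2.7428e-04. Percent = (2.7428e-04/0.16) × 100

Percent ionization = 0.171%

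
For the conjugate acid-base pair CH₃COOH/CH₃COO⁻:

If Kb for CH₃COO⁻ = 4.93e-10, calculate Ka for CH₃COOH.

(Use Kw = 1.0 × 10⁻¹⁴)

For a conjugate pair Ka × Kb = Kw, so Ka = Kw/Kb = 1.0 × 10⁻¹⁴ / 4.93e-10 = 2.03e-05.

K_a = 2.03e-05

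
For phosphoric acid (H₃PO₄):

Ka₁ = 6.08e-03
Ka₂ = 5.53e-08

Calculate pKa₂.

pKa₂ = -log(Ka₂) = -log(5.53e-08) = 7.26.

pK_{a2} = 7.26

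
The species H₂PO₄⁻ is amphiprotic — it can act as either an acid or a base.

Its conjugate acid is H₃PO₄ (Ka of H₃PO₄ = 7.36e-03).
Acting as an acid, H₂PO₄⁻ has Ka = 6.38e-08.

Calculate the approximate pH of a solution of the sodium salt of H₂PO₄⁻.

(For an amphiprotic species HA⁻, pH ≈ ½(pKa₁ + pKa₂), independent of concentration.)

pKa₁ = -log(7.36e-03) = 2.13; pKa₂ = -log(6.38e-08) = 7.20. For an amphiprotic species, pH ≈ ½(pKa₁ + pKa₂) = ½(2.13 + 7.20) = 4.66.

pH = 4.66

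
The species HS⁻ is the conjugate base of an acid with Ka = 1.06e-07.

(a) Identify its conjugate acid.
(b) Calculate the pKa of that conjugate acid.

(a) The conjugate acid is formed by adding one H⁺ to HS⁻, giving H₂S. (b) pKa = -log(Ka) = -log(1.06e-07) = 6.97.

Conjugate acid: H₂S; pK_a = 6.97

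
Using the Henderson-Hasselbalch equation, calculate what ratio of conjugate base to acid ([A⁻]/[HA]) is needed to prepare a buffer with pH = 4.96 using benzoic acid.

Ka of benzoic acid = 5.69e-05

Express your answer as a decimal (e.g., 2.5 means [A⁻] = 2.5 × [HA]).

pKa = -log(5.69e-05) = 4.2449. pH = pKa + log([A⁻]/[HA]), so log([A⁻]/[HA]) = pH − pKa = 4.96 − 4.2449 = 0.7151. [A⁻]/[HA] = 10^(0.7151) = 5.19

[A⁻]/[HA] = 5.19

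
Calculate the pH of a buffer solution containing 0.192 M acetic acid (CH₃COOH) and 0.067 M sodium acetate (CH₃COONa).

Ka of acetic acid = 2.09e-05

pKa = -log(2.09e-05) = 4.68. pH = pKa + log([A⁻]/[HA]) = 4.68 + log(0.067/0.192)

pH = 4.22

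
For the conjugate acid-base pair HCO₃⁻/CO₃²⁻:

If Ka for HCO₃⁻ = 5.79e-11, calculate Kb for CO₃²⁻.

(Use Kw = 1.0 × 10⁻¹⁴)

For a conjugate pair Ka × Kb = Kw, so Kb = Kw/Ka = 1.0 × 10⁻¹⁴ / 5.79e-11 = 1.73e-04.

K_b = 1.73e-04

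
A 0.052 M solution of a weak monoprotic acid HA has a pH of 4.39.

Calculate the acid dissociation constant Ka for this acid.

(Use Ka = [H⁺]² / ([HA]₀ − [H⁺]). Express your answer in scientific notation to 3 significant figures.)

[H⁺] = 10^(−pH) = 10^(−4.39) = 4.074e-05 M. For HA ⇌ H⁺ + A⁻, Ka = [H⁺][A⁻]/[HA] = [H⁺]² / ([HA]₀ − [H⁺]) = (4.074e-05)² / (0.052 − 4.074e-05) = 3.19e-08.

K_a = 3.19e-08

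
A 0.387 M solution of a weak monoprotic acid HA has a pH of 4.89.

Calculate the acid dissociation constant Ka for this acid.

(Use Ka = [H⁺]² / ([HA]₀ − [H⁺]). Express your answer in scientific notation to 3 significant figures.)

[H⁺] = 10^(−pH) = 10^(−4.89) = 1.288e-05 M. For HA ⇌ H⁺ + A⁻, Ka = [H⁺][A⁻]/[HA] = [H⁺]² / ([HA]₀ − [H⁺]) = (1.288e-05)² / (0.387 − 1.288e-05) = 4.29e-10.

K_a = 4.29e-10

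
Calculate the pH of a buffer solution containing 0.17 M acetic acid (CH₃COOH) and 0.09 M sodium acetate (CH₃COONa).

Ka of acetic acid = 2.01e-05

pKa = -log(2.01e-05) = 4.70. pH = pKa + log([A⁻]/[HA]) = 4.70 + log(0.09/0.17)

pH = 4.42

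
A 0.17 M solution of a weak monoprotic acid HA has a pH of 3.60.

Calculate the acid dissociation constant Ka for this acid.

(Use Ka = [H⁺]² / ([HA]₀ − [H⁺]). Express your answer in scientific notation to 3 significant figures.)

[H⁺] = 10^(−pH) = 10^(−3.60) = 2.512e-04 M. For HA ⇌ H⁺ + A⁻, Ka = [H⁺][A⁻]/[HA] = [H⁺]² / ([HA]₀ − [H⁺]) = (2.512e-04)² / (0.17 − 2.512e-04) = 3.72e-07.

K_a = 3.72e-07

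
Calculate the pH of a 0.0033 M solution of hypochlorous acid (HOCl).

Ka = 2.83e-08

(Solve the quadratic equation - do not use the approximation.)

x² + Ka×x - Ka×C = 0. Using quadratic formula: [H⁺] = 9.6497e-06

pH = 5.02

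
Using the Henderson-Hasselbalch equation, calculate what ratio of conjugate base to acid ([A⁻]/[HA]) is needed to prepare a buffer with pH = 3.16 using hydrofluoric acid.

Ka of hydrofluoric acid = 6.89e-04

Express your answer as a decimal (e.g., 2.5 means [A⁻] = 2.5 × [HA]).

pKa = -log(6.89e-04) = 3.1618. pH = pKa + log([A⁻]/[HA]), so log([A⁻]/[HA]) = pH − pKa = 3.16 − 3.1618 = -0.0018. [A⁻]/[HA] = 10^(-0.0018) = 0.996

[A⁻]/[HA] = 0.996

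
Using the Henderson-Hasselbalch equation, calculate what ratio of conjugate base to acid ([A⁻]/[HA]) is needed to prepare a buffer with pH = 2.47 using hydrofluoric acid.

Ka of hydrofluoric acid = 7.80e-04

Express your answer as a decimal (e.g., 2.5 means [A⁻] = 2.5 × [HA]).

pKa = -log(7.80e-04) = 3.1079. pH = pKa + log([A⁻]/[HA]), so log([A⁻]/[HA]) = pH − pKa = 2.47 − 3.1079 = -0.6379. [A⁻]/[HA] = 10^(-0.6379) = 0.230

[A⁻]/[HA] = 0.230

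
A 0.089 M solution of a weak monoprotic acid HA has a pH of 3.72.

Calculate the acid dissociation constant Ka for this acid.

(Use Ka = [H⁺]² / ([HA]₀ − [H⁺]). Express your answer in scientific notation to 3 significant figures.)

[H⁺] = 10^(−pH) = 10^(−3.72) = 1.905e-04 M. For HA ⇌ H⁺ + A⁻, Ka = [H⁺][A⁻]/[HA] = [H⁺]² / ([HA]₀ − [H⁺]) = (1.905e-04)² / (0.089 − 1.905e-04) = 4.09e-07.

K_a = 4.09e-07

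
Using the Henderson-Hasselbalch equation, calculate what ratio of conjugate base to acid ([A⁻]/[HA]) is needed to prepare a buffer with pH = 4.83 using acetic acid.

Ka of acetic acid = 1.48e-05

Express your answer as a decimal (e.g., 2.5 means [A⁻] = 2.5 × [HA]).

pKa = -log(1.48e-05) = 4.8297. pH = pKa + log([A⁻]/[HA]), so log([A⁻]/[HA]) = pH − pKa = 4.83 − 4.8297 = 0.0003. [A⁻]/[HA] = 10^(0.0003) = 1.00

[A⁻]/[HA] = 1.00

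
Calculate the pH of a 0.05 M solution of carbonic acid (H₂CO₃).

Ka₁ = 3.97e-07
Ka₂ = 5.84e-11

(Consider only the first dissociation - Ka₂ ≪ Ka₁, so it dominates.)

First dissociation dominates. From Ka₁ = [H⁺][HA⁻]/[H₂A], x² + Ka₁·x − Ka₁·C = 0 with C = 0.05 M and Ka₁ = 3.97e-07. Solving: [H⁺] = (−Ka₁ + √(Ka₁² + 4·Ka₁·C)) / 2 = 1.4069e-04 M. pH = -log(1.4069e-04) = 3.85.

pH = 3.85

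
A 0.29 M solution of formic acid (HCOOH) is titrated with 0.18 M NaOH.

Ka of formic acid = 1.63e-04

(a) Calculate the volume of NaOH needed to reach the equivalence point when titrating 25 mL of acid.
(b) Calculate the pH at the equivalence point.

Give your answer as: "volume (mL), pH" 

moles acid = 0.29 × 25/1000 = 0.00725 mol; V_base = moles/0.18 × 1000 = 40.3 mL. At equivalence only the conjugate base is present: [A⁻] = 0.00725/0.065 = 1.1106e-01 M. Kb = Kw/Ka = 6.13e-11; [OH⁻] = √(Kb × [A⁻]) = 2.6103e-06; pOH = 5.58; pH = 14 - pOH = 8.42.

V = 40.3 mL, pH = 8.42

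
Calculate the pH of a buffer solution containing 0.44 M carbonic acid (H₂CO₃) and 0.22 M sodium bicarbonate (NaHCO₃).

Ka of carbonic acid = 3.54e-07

pKa = -log(3.54e-07) = 6.45. pH = pKa + log([A⁻]/[HA]) = 6.45 + log(0.22/0.44)

pH = 6.15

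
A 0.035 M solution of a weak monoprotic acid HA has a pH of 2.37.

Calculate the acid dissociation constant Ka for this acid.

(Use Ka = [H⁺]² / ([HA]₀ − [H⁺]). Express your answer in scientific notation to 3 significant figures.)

[H⁺] = 10^(−pH) = 10^(−2.37) = 4.266e-03 M. For HA ⇌ H⁺ + A⁻, Ka = [H⁺][A⁻]/[HA] = [H⁺]² / ([HA]₀ − [H⁺]) = (4.266e-03)² / (0.035 − 4.266e-03) = 5.92e-04.

K_a = 5.92e-04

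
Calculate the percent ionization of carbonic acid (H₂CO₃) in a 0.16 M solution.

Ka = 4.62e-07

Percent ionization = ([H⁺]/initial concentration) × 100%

Using Ka equilibrium: x² + Ka×x - Ka×C = 0. Solving: [H⁺] = 2.7165e-04. Percent = (2.7165e-04/0.16) × 100

Percent ionization = 0.17%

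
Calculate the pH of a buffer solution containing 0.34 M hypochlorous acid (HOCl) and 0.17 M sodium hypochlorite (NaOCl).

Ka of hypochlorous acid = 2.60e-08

pKa = -log(2.60e-08) = 7.59. pH = pKa + log([A⁻]/[HA]) = 7.59 + log(0.17/0.34)

pH = 7.28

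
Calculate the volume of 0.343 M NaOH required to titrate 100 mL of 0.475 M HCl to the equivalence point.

At equivalence: moles acid = moles base. moles HCl = 0.475 × 100/1000 = 0.0475 mol. V_base = moles / 0.343 × 1000 = 138.5 mL.

V_{base} = 138.5 mL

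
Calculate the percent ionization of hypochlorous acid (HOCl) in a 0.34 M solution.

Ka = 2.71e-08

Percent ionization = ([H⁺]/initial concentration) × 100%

Using Ka equilibrium: x² + Ka×x - Ka×C = 0. Solving: [H⁺] = 9.5976e-05. Percent = (9.5976e-05/0.34) × 100

Percent ionization = 0.0282%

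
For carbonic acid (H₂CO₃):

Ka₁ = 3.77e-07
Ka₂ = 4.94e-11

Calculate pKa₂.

pKa₂ = -log(Ka₂) = -log(4.94e-11) = 10.31.

pK_{a2} = 10.31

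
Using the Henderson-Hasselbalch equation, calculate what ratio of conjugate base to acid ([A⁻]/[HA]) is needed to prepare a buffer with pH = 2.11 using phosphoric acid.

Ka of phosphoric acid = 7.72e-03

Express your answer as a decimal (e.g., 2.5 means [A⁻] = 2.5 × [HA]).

pKa = -log(7.72e-03) = 2.1124. pH = pKa + log([A⁻]/[HA]), so log([A⁻]/[HA]) = pH − pKa = 2.11 − 2.1124 = -0.0024. [A⁻]/[HA] = 10^(-0.0024) = 0.995

[A⁻]/[HA] = 0.995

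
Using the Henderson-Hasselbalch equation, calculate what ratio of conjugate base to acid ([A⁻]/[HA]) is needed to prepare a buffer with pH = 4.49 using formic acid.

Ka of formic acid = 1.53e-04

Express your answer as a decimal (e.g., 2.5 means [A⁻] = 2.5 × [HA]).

pKa = -log(1.53e-04) = 3.8153. pH = pKa + log([A⁻]/[HA]), so log([A⁻]/[HA]) = pH − pKa = 4.49 − 3.8153 = 0.6747. [A⁻]/[HA] = 10^(0.6747) = 4.73

[A⁻]/[HA] = 4.73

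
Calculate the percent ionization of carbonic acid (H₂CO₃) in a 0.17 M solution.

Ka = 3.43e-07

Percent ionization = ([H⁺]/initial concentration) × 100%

Using Ka equilibrium: x² + Ka×x - Ka×C = 0. Solving: [H⁺] = 2.4130e-04. Percent = (2.4130e-04/0.17) × 100

Percent ionization = 0.142%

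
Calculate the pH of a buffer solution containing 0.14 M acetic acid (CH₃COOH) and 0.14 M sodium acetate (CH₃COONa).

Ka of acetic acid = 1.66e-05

pKa = -log(1.66e-05) = 4.78. pH = pKa + log([A⁻]/[HA]) = 4.78 + log(0.14/0.14)

pH = 4.78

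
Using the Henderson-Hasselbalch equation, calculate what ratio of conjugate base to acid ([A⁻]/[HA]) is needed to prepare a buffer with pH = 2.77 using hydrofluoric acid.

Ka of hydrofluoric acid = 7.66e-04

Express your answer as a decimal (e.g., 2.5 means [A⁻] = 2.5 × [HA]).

pKa = -log(7.66e-04) = 3.1158. pH = pKa + log([A⁻]/[HA]), so log([A⁻]/[HA]) = pH − pKa = 2.77 − 3.1158 = -0.3458. [A⁻]/[HA] = 10^(-0.3458) = 0.451

[A⁻]/[HA] = 0.451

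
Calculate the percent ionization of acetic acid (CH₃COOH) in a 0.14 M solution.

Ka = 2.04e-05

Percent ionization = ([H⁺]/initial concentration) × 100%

Using Ka equilibrium: x² + Ka×x - Ka×C = 0. Solving: [H⁺] = 1.6798e-03. Percent = (1.6798e-03/0.14) × 100

Percent ionization = 1.2%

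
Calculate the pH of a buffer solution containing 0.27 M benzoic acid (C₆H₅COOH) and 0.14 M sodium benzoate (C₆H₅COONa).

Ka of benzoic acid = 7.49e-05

pKa = -log(7.49e-05) = 4.13. pH = pKa + log([A⁻]/[HA]) = 4.13 + log(0.14/0.27)

pH = 3.84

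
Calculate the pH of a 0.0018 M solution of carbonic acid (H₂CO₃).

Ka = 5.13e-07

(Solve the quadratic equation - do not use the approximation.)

x² + Ka×x - Ka×C = 0. Using quadratic formula: [H⁺] = 3.0132e-05

pH = 4.52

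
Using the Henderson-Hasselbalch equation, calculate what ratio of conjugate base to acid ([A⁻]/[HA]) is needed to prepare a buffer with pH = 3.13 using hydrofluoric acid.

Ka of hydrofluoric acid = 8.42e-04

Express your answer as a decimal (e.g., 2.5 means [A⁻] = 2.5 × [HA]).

pKa = -log(8.42e-04) = 3.0747. pH = pKa + log([A⁻]/[HA]), so log([A⁻]/[HA]) = pH − pKa = 3.13 − 3.0747 = 0.0553. [A⁻]/[HA] = 10^(0.0553) = 1.14

[A⁻]/[HA] = 1.14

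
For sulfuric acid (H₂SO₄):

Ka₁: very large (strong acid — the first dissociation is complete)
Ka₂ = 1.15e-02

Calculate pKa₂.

pKa₂ = -log(Ka₂) = -log(1.15e-02) = 1.94.

pK_{a2} = 1.94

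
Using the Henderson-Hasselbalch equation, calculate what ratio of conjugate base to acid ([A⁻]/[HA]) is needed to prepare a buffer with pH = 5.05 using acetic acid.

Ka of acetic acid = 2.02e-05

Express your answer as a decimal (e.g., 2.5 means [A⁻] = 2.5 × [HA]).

pKa = -log(2.02e-05) = 4.6946. pH = pKa + log([A⁻]/[HA]), so log([A⁻]/[HA]) = pH − pKa = 5.05 − 4.6946 = 0.3554. [A⁻]/[HA] = 10^(0.3554) = 2.27

[A⁻]/[HA] = 2.27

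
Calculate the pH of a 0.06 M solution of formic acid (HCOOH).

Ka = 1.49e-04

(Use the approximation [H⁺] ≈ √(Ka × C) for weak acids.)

[H⁺] = √(Ka × C) = √(1.49e-04 × 0.06) = 2.9900e-03. pH = -log(2.9900e-03)

pH = 2.52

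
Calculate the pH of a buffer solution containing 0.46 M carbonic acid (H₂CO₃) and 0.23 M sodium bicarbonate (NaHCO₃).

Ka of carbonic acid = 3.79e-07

pKa = -log(3.79e-07) = 6.42. pH = pKa + log([A⁻]/[HA]) = 6.42 + log(0.23/0.46)

pH = 6.12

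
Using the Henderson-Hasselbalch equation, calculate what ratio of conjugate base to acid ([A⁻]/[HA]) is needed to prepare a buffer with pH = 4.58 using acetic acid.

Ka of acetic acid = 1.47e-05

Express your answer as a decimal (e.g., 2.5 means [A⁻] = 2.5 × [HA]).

pKa = -log(1.47e-05) = 4.8327. pH = pKa + log([A⁻]/[HA]), so log([A⁻]/[HA]) = pH − pKa = 4.58 − 4.8327 = -0.2527. [A⁻]/[HA] = 10^(-0.2527) = 0.559

[A⁻]/[HA] = 0.559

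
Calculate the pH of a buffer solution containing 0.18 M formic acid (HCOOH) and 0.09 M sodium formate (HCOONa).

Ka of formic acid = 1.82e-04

pKa = -log(1.82e-04) = 3.74. pH = pKa + log([A⁻]/[HA]) = 3.74 + log(0.09/0.18)

pH = 3.44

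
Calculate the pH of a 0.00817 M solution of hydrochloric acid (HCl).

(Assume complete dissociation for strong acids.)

[H⁺] = 0.00817 M for strong acid. pH = -log[H⁺] = -log(0.00817)

pH = 2.09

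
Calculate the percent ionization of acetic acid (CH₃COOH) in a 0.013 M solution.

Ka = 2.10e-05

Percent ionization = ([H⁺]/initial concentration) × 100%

Using Ka equilibrium: x² + Ka×x - Ka×C = 0. Solving: [H⁺] = 5.1210e-04. Percent = (5.1210e-04/0.013) × 100

Percent ionization = 3.94%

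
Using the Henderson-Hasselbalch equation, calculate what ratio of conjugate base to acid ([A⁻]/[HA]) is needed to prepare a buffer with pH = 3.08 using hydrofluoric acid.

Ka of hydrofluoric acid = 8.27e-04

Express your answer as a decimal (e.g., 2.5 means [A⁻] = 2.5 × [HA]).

pKa = -log(8.27e-04) = 3.0825. pH = pKa + log([A⁻]/[HA]), so log([A⁻]/[HA]) = pH − pKa = 3.08 − 3.0825 = -0.0025. [A⁻]/[HA] = 10^(-0.0025) = 0.994

[A⁻]/[HA] = 0.994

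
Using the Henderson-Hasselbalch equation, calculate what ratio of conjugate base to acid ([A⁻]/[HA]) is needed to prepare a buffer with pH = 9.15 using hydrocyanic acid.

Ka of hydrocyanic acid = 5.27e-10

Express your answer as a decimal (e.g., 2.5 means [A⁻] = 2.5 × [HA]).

pKa = -log(5.27e-10) = 9.2782. pH = pKa + log([A⁻]/[HA]), so log([A⁻]/[HA]) = pH − pKa = 9.15 − 9.2782 = -0.1282. [A⁻]/[HA] = 10^(-0.1282) = 0.744

[A⁻]/[HA] = 0.744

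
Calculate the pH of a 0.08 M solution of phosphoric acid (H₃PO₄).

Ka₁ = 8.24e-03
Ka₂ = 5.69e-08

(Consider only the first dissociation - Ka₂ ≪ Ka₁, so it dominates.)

First dissociation dominates. From Ka₁ = [H⁺][HA⁻]/[H₂A], x² + Ka₁·x − Ka₁·C = 0 with C = 0.08 M and Ka₁ = 8.24e-03. Solving: [H⁺] = (−Ka₁ + √(Ka₁² + 4·Ka₁·C)) / 2 = 2.1883e-02 M. pH = -log(2.1883e-02) = 1.66.

pH = 1.66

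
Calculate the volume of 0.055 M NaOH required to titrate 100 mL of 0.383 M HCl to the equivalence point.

At equivalence: moles acid = moles base. moles HCl = 0.383 × 100/1000 = 0.0383 mol. V_base = moles / 0.055 × 1000 = 696.4 mL.

V_{base} = 696.4 mL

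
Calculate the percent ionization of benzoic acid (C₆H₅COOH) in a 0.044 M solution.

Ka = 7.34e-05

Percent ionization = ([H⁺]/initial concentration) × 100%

Using Ka equilibrium: x² + Ka×x - Ka×C = 0. Solving: [H⁺] = 1.7608e-03. Percent = (1.7608e-03/0.044) × 100

Percent ionization = 4%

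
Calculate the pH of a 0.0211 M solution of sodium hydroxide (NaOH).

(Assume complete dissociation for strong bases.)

[OH⁻] = 0.0211 M for strong base. pOH = -log[OH⁻] = 1.68, pH = 14 - pOH

pH = 12.32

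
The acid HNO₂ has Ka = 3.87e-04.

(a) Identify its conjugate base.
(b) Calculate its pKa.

(a) The conjugate base is formed by removing one H⁺ from HNO₂, giving NO₂⁻. (b) pKa = -log(Ka) = -log(3.87e-04) = 3.41.

Conjugate base: NO₂⁻; pK_a = 3.41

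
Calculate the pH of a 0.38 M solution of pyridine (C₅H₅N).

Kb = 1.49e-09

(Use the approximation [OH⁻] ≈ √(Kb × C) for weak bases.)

[OH⁻] = √(Kb × C) = √(1.49e-09 × 0.38) = 2.3795e-05. pOH = 4.62, pH = 14 - pOH

pH = 9.38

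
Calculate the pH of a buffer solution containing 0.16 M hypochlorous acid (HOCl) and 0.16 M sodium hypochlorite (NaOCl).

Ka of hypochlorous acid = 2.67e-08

pKa = -log(2.67e-08) = 7.57. pH = pKa + log([A⁻]/[HA]) = 7.57 + log(0.16/0.16)

pH = 7.57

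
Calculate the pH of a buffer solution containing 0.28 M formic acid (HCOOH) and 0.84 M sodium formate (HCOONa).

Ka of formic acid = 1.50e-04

pKa = -log(1.50e-04) = 3.82. pH = pKa + log([A⁻]/[HA]) = 3.82 + log(0.84/0.28)

pH = 4.30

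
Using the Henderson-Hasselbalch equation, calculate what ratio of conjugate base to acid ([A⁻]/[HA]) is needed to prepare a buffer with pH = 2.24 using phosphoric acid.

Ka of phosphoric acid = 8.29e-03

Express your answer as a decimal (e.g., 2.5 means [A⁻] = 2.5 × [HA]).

pKa = -log(8.29e-03) = 2.0814. pH = pKa + log([A⁻]/[HA]), so log([A⁻]/[HA]) = pH − pKa = 2.24 − 2.0814 = 0.1586. [A⁻]/[HA] = 10^(0.1586) = 1.44

[A⁻]/[HA] = 1.44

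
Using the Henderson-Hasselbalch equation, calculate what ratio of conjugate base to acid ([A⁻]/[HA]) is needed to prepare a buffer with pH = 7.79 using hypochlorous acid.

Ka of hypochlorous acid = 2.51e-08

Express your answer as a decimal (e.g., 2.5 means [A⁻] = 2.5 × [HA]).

pKa = -log(2.51e-08) = 7.6003. pH = pKa + log([A⁻]/[HA]), so log([A⁻]/[HA]) = pH − pKa = 7.79 − 7.6003 = 0.1897. [A⁻]/[HA] = 10^(0.1897) = 1.55

[A⁻]/[HA] = 1.55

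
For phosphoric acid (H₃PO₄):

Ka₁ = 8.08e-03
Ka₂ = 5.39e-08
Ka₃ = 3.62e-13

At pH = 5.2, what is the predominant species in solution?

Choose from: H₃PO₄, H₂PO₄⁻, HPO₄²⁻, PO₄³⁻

pKa₁ = 2.09, pKa₂ = 7.27, pKa₃ = 12.44. For a polyprotic acid the predominant species crosses at each pKa: below pKa_n the protonated form dominates, above it the deprotonated form does. At pH = 5.2, the predominant species is H₂PO₄⁻.

H₂PO₄⁻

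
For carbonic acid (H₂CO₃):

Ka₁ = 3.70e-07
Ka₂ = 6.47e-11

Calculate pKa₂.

pKa₂ = -log(Ka₂) = -log(6.47e-11) = 10.19.

pK_{a2} = 10.19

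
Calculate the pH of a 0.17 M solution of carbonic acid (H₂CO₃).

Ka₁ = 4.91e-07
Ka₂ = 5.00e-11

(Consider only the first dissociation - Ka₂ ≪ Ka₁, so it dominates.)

First dissociation dominates. From Ka₁ = [H⁺][HA⁻]/[H₂A], x² + Ka₁·x − Ka₁·C = 0 with C = 0.17 M and Ka₁ = 4.91e-07. Solving: [H⁺] = (−Ka₁ + √(Ka₁² + 4·Ka₁·C)) / 2 = 2.8867e-04 M. pH = -log(2.8867e-04) = 3.54.

pH = 3.54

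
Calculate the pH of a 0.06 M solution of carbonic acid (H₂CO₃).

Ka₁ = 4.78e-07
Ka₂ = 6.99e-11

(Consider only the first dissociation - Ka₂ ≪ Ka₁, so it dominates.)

First dissociation dominates. From Ka₁ = [H⁺][HA⁻]/[H₂A], x² + Ka₁·x − Ka₁·C = 0 with C = 0.06 M and Ka₁ = 4.78e-07. Solving: [H⁺] = (−Ka₁ + √(Ka₁² + 4·Ka₁·C)) / 2 = 1.6911e-04 M. pH = -log(1.6911e-04) = 3.77.

pH = 3.77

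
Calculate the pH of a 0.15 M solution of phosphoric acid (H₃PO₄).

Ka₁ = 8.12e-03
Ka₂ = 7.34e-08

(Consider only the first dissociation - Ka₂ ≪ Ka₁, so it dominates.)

First dissociation dominates. From Ka₁ = [H⁺][HA⁻]/[H₂A], x² + Ka₁·x − Ka₁·C = 0 with C = 0.15 M and Ka₁ = 8.12e-03. Solving: [H⁺] = (−Ka₁ + √(Ka₁² + 4·Ka₁·C)) / 2 = 3.1075e-02 M. pH = -log(3.1075e-02) = 1.51.

pH = 1.51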